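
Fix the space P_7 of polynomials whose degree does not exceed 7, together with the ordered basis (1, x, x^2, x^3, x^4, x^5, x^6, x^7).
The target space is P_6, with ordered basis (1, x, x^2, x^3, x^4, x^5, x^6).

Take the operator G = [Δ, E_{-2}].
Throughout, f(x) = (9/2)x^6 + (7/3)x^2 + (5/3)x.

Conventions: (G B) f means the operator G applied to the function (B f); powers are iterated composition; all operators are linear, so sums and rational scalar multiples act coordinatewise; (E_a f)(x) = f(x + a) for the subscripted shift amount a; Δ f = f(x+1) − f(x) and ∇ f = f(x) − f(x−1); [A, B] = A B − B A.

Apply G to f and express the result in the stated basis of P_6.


g(x) = 0

E_{-2} f = (9/2)x^6 - 54x^5 + 270x^4 - 720x^3 + (3247/3)x^2 - (2615/3)x + 294
Δ E_{-2} f = 27x^5 - (405/2)x^4 + 630x^3 - (2025/2)x^2 + (2525/3)x - 1733/6
Δ f = 27x^5 + (135/2)x^4 + 90x^3 + (135/2)x^2 + (95/3)x + 17/2
E_{-2} Δ f = 27x^5 - (405/2)x^4 + 630x^3 - (2025/2)x^2 + (2525/3)x - 1733/6
[Δ, E_{-2}] f = 0


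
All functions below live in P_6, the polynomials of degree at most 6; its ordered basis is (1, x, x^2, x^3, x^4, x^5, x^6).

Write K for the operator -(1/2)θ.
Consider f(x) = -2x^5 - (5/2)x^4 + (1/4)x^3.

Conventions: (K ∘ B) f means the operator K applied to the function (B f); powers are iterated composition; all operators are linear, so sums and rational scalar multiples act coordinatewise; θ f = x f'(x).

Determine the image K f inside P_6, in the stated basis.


θ f = -10x^5 - 10x^4 + (3/4)x^3
(-(1/2)θ) f = 5x^5 + 5x^4 - (3/8)x^3

g(x) = 5x^5 + 5x^4 - (3/8)x^3


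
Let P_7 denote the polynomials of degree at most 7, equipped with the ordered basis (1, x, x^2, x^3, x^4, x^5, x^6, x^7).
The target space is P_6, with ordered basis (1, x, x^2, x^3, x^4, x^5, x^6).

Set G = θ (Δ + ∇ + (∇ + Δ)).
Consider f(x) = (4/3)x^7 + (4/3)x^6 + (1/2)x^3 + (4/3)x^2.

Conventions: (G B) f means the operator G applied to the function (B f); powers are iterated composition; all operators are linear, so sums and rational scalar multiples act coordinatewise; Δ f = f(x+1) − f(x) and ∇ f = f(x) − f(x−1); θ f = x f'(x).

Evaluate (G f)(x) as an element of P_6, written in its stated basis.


the image equals g(x) = 224x^6 + 160x^5 + (2240/3)x^4 + 320x^3 + 236x^2 + (128/3)x

Δ f = (28/3)x^6 + 36x^5 + (200/3)x^4 + (220/3)x^3 + (99/2)x^2 + (43/2)x + 9/2
∇ f = (28/3)x^6 - 20x^5 + (80/3)x^4 - 20x^3 + (19/2)x^2 - (1/6)x - 5/6
∇ f = (28/3)x^6 - 20x^5 + (80/3)x^4 - 20x^3 + (19/2)x^2 - (1/6)x - 5/6
Δ f = (28/3)x^6 + 36x^5 + (200/3)x^4 + (220/3)x^3 + (99/2)x^2 + (43/2)x + 9/2
(∇ + Δ) f = (56/3)x^6 + 16x^5 + (280/3)x^4 + (160/3)x^3 + 59x^2 + (64/3)x + 11/3
(Δ + ∇ + (∇ + Δ)) f = (112/3)x^6 + 32x^5 + (560/3)x^4 + (320/3)x^3 + 118x^2 + (128/3)x + 22/3
θ (Δ + ∇ + (∇ + Δ)) f = 224x^6 + 160x^5 + (2240/3)x^4 + 320x^3 + 236x^2 + (128/3)x


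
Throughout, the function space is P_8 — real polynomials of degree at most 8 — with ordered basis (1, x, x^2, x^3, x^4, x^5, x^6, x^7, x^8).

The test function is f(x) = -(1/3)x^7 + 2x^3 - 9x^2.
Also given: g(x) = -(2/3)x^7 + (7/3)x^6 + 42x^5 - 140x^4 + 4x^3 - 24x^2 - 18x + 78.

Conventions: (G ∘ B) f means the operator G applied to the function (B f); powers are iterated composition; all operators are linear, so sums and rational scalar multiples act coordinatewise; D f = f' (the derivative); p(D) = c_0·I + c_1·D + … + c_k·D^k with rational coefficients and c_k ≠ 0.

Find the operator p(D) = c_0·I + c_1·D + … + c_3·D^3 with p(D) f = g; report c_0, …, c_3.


D^0 f = -(1/3)x^7 + 2x^3 - 9x^2
D^1 f = -(7/3)x^6 + 6x^2 - 18x
D^2 f = -14x^5 + 12x - 18
D^3 f = -70x^4 + 12
matching coefficients of g against c_0 f + c_1 Df + … from the top degree down determines the c_i
solution: c_0 = 2, c_1 = -1, c_2 = -3, c_3 = 2

p(D) = 2·I − D − 3·D^2 + 2·D^3, i.e. c_0 = 2, c_1 = -1, c_2 = -3, c_3 = 2


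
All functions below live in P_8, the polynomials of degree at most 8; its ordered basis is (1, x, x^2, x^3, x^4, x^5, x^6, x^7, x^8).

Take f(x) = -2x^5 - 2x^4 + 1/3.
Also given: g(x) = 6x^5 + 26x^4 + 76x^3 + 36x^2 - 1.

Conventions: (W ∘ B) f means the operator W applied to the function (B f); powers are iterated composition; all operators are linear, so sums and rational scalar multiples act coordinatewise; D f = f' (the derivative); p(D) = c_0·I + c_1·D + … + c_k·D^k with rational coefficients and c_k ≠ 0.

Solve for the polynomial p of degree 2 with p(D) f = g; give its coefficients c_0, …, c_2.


c_0 = -3, c_1 = -2, c_2 = -3/2

D^0 f = -2x^5 - 2x^4 + 1/3
D^1 f = -10x^4 - 8x^3
D^2 f = -40x^3 - 24x^2
matching coefficients of g against c_0 f + c_1 Df + … from the top degree down determines the c_i
solution: c_0 = -3, c_1 = -2, c_2 = -3/2


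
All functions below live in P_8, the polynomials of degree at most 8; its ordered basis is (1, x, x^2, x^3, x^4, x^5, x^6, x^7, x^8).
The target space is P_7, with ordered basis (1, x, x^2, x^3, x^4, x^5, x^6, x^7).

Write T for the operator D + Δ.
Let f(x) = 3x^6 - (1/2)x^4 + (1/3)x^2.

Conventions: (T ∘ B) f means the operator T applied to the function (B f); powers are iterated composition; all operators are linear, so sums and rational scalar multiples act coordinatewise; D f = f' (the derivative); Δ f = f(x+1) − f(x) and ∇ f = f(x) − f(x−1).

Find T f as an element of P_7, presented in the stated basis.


g(x) = 36x^5 + 45x^4 + 56x^3 + 42x^2 + (52/3)x + 17/6

D f = 18x^5 - 2x^3 + (2/3)x
Δ f = 18x^5 + 45x^4 + 58x^3 + 42x^2 + (50/3)x + 17/6
(D + Δ) f = 36x^5 + 45x^4 + 56x^3 + 42x^2 + (52/3)x + 17/6


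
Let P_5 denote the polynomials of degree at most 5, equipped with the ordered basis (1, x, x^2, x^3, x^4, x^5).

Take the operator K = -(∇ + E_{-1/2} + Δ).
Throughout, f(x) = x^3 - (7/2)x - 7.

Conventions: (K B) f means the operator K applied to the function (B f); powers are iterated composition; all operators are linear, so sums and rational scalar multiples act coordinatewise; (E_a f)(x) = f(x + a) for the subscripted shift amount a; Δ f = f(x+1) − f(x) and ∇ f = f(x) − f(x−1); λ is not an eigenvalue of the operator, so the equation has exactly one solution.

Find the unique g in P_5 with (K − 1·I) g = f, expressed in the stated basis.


g(x) = -(1/2)x^3 + (9/8)x^2 + (1/4)x + 233/64

write g with unknown coordinates in the stated basis and equate coefficients in (K − 1·I) g = f
solving from the highest basis element down gives g = -(1/2)x^3 + (9/8)x^2 + (1/4)x + 233/64
check: K g = (1/2)x^3 + (9/8)x^2 - (13/4)x - 215/64
so K g − 1·g = x^3 - (7/2)x - 7 = f ✓


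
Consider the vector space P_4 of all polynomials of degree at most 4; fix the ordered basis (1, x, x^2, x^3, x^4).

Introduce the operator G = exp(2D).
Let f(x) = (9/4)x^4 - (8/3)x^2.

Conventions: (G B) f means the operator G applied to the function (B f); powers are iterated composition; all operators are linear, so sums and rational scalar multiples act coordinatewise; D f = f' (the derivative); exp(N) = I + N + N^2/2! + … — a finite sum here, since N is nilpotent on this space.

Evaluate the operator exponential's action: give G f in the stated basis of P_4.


the result is g(x) = (9/4)x^4 + 18x^3 + (154/3)x^2 + (184/3)x + 76/3

order-1 term: 18x^3 - (32/3)x
order-2 term: 54x^2 - 32/3
order-3 term: 72x
order-4 term: 36
the series for exp(2D) f terminates at order 4
exp(2D) f = (9/4)x^4 + 18x^3 + (154/3)x^2 + (184/3)x + 76/3


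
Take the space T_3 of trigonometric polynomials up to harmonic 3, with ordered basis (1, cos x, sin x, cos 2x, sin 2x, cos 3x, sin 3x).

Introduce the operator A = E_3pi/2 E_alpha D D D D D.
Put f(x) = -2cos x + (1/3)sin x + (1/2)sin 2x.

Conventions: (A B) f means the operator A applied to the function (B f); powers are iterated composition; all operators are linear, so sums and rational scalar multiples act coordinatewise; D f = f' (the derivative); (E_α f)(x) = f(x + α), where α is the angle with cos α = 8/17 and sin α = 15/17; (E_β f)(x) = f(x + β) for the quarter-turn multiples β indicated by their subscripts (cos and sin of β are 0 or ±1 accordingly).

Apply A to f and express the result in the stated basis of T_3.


the result is g(x) = -(11/17)cos x + (98/51)sin x + (2576/289)cos 2x + (3840/289)sin 2x

D f = (1/3)cos x + 2sin x + cos 2x
D D f = 2cos x - (1/3)sin x - 2sin 2x
D D D f = -(1/3)cos x - 2sin x - 4cos 2x
D (D D D) f = -2cos x + (1/3)sin x + 8sin 2x
D D (D D D) f = (1/3)cos x + 2sin x + 16cos 2x
E_alpha (D D) (D D D) f = (98/51)cos x + (11/17)sin x - (2576/289)cos 2x - (3840/289)sin 2x
E_3pi/2 E_alpha (D D) (D D D) f = -(11/17)cos x + (98/51)sin x + (2576/289)cos 2x + (3840/289)sin 2x


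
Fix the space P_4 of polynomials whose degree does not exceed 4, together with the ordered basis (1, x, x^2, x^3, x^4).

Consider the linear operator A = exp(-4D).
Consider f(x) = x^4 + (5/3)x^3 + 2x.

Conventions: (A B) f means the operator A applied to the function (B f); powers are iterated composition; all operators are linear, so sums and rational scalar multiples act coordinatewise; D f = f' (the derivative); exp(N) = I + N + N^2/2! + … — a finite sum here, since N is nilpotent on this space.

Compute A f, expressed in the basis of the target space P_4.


the image equals g(x) = x^4 - (43/3)x^3 + 76x^2 - 174x + 424/3

order-1 term: -16x^3 - 20x^2 - 8
order-2 term: 96x^2 + 80x
order-3 term: -256x - 320/3
order-4 term: 256
the series for exp(-4D) f terminates at order 4
exp(-4D) f = x^4 - (43/3)x^3 + 76x^2 - 174x + 424/3


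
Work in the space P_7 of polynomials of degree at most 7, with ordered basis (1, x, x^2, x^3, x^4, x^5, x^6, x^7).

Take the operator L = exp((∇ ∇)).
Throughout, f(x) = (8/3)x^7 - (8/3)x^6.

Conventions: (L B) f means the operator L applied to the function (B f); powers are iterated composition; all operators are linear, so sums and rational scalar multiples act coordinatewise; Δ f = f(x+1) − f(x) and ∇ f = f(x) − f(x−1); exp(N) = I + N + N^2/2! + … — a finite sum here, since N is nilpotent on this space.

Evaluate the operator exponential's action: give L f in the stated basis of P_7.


g(x) = (8/3)x^7 - (8/3)x^6 + 112x^5 - 640x^4 + (8240/3)x^3 - 9440x^2 + (61072/3)x - 62464/3

order-1 term: 112x^5 - 640x^4 + (4880/3)x^3 - 2240x^2 + (4912/3)x - 1504/3
order-2 term: 1120x^3 - 7200x^2 + 16480x - 13280
order-3 term: 2240x - 7040
the series for exp((∇ ∇)) f terminates at order 3
exp((∇ ∇)) f = (8/3)x^7 - (8/3)x^6 + 112x^5 - 640x^4 + (8240/3)x^3 - 9440x^2 + (61072/3)x - 62464/3


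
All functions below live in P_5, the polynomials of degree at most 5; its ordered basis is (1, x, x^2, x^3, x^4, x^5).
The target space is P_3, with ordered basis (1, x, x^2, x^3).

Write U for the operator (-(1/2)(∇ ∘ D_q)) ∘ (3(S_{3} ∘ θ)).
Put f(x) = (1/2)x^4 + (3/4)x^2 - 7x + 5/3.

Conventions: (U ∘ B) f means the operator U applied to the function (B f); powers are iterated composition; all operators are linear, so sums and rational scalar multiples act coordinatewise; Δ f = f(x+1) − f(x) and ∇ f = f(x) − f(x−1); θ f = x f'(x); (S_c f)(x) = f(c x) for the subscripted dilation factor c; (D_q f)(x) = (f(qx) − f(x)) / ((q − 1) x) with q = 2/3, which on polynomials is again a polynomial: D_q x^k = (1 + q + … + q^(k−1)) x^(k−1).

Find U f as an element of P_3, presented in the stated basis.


the result is g(x) = -1755x^2 + 1755x - 2475/4

θ f = 2x^4 + (3/2)x^2 - 7x
S_{3} θ f = 162x^4 + (27/2)x^2 - 21x
(3(S_{3} ∘ θ)) f = 486x^4 + (81/2)x^2 - 63x
D_q (3(S_{3} ∘ θ)) f = 1170x^3 + (135/2)x - 63
∇ D_q (3(S_{3} ∘ θ)) f = 3510x^2 - 3510x + 2475/2
(-(1/2)(∇ ∘ D_q)) (3(S_{3} ∘ θ)) f = -1755x^2 + 1755x - 2475/4


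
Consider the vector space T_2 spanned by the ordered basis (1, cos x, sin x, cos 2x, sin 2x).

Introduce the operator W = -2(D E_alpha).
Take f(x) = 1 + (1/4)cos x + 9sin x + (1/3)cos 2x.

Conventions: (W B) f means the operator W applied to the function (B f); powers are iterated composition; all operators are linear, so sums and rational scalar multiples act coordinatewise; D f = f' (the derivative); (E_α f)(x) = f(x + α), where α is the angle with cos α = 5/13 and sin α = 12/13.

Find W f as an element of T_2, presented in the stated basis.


the image equals g(x) = -(84/13)cos x + (437/26)sin x + (160/169)cos 2x - (476/507)sin 2x

E_alpha f = 1 + (437/52)cos x + (42/13)sin x - (119/507)cos 2x - (40/169)sin 2x
D E_alpha f = (42/13)cos x - (437/52)sin x - (80/169)cos 2x + (238/507)sin 2x
(-2(D E_alpha)) f = -(84/13)cos x + (437/26)sin x + (160/169)cos 2x - (476/507)sin 2x


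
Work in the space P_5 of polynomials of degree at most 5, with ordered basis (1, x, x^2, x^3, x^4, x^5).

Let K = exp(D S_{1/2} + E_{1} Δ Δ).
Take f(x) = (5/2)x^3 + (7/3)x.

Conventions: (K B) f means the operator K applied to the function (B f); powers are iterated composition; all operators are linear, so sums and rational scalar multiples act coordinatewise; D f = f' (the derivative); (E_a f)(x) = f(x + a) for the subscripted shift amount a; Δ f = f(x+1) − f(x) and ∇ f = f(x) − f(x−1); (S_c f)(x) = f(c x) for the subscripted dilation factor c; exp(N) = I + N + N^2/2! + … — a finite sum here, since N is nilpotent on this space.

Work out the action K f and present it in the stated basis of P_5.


the result is g(x) = (5/2)x^3 + (15/16)x^2 + (3373/192)x + 13783/384

order-1 term: (15/16)x^2 + 15x + 187/6
order-2 term: (15/64)x + 75/16
order-3 term: 5/128
the series for exp(D S_{1/2} + E_{1} Δ Δ) f terminates at order 3
exp(D S_{1/2} + E_{1} Δ Δ) f = (5/2)x^3 + (15/16)x^2 + (3373/192)x + 13783/384


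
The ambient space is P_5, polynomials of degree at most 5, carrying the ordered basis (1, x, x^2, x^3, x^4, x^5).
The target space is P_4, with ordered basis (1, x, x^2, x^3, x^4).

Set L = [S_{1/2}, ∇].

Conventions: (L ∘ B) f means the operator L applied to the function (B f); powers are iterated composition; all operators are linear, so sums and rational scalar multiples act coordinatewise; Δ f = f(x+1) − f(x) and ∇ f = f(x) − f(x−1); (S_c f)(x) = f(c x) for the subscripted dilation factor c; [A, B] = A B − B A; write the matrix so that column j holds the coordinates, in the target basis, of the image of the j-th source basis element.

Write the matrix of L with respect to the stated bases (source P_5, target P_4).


the matrix is [[0, 1/2, -3/4, 7/8, -15/16, 31/32]; [0, 0, 1/2, -9/8, 7/4, -75/32]; [0, 0, 0, 3/8, -9/8, 35/16]; [0, 0, 0, 0, 1/4, -15/16]; [0, 0, 0, 0, 0, 5/32]] (rows listed top to bottom)

image of 1: 0
image of x: 1/2
image of x^2: (1/2)x - 3/4
image of x^3: (3/8)x^2 - (9/8)x + 7/8
image of x^4: (1/4)x^3 - (9/8)x^2 + (7/4)x - 15/16
image of x^5: (5/32)x^4 - (15/16)x^3 + (35/16)x^2 - (75/32)x + 31/32
each image's coordinates form column j of the matrix


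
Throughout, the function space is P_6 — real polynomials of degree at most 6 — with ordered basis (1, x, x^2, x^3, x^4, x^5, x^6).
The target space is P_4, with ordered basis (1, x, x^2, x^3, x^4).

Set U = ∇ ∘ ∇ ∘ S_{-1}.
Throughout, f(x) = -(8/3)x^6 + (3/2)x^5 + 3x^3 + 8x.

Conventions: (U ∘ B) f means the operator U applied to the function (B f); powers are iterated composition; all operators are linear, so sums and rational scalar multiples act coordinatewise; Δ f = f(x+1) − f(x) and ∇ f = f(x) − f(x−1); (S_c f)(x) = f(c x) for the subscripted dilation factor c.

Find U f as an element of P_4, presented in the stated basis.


g(x) = -80x^4 + 290x^3 - 470x^2 + 357x - 307/3

S_{-1} f = -(8/3)x^6 - (3/2)x^5 - 3x^3 - 8x
∇ S_{-1} f = -16x^5 + (65/2)x^4 - (115/3)x^3 + 16x^2 + (1/2)x - 59/6
∇ ∇ S_{-1} f = -80x^4 + 290x^3 - 470x^2 + 357x - 307/3


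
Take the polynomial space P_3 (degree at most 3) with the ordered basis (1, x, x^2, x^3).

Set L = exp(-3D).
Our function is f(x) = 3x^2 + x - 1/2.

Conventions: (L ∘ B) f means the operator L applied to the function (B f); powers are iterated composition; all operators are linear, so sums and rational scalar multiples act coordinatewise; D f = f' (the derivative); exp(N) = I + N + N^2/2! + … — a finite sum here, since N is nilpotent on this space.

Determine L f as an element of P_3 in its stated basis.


order-1 term: -18x - 3
order-2 term: 27
the series for exp(-3D) f terminates at order 2
exp(-3D) f = 3x^2 - 17x + 47/2

the result is g(x) = 3x^2 - 17x + 47/2


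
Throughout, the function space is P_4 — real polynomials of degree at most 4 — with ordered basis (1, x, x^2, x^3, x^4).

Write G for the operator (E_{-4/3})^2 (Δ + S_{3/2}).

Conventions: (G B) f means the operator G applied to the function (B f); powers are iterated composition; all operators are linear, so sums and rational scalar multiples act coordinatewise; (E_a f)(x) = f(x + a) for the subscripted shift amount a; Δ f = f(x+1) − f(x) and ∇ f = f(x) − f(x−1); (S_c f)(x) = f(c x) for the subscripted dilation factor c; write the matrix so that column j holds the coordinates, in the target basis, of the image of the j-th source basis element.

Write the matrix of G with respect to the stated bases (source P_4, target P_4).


the matrix is [[1, -3, 35/3, -149/3, 5755/27]; [0, 3/2, -10, 59, -980/3]; [0, 0, 9/4, -24, 190]; [0, 0, 0, 27/8, -50]; [0, 0, 0, 0, 81/16]] (rows listed top to bottom)

image of 1: 1
image of x: (3/2)x - 3
image of x^2: (9/4)x^2 - 10x + 35/3
image of x^3: (27/8)x^3 - 24x^2 + 59x - 149/3
image of x^4: (81/16)x^4 - 50x^3 + 190x^2 - (980/3)x + 5755/27
each image's coordinates form column j of the matrix


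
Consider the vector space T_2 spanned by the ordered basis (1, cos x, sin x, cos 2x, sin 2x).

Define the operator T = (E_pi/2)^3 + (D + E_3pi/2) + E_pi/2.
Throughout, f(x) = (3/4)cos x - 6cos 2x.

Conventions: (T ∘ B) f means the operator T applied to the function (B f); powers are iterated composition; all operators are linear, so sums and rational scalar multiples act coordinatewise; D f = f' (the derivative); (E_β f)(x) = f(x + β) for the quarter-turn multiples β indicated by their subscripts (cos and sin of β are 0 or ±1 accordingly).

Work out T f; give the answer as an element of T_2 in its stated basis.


the result is g(x) = 18cos 2x + 12sin 2x

E_pi/2 f = -(3/4)sin x + 6cos 2x
E_pi/2 E_pi/2 f = -(3/4)cos x - 6cos 2x
E_pi/2 E_pi/2 E_pi/2 f = (3/4)sin x + 6cos 2x
D f = -(3/4)sin x + 12sin 2x
E_3pi/2 f = (3/4)sin x + 6cos 2x
(D + E_3pi/2) f = 6cos 2x + 12sin 2x
E_pi/2 f = -(3/4)sin x + 6cos 2x
((E_pi/2)^3 + (D + E_3pi/2) + E_pi/2) f = 18cos 2x + 12sin 2x


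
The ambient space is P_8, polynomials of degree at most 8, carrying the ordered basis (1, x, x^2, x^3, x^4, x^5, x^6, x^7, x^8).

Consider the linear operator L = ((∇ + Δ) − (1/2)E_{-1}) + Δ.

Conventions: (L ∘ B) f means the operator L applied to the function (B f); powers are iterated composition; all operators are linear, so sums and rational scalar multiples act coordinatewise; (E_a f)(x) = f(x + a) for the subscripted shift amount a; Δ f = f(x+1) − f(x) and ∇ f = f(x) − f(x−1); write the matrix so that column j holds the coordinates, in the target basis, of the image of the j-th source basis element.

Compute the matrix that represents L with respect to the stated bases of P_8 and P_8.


the matrix is [[-1/2, 7/2, 1/2, 7/2, 1/2, 7/2, 1/2, 7/2, 1/2]; [0, -1/2, 7, 3/2, 14, 5/2, 21, 7/2, 28]; [0, 0, -1/2, 21/2, 3, 35, 15/2, 147/2, 14]; [0, 0, 0, -1/2, 14, 5, 70, 35/2, 196]; [0, 0, 0, 0, -1/2, 35/2, 15/2, 245/2, 35]; [0, 0, 0, 0, 0, -1/2, 21, 21/2, 196]; [0, 0, 0, 0, 0, 0, -1/2, 49/2, 14]; [0, 0, 0, 0, 0, 0, 0, -1/2, 28]; [0, 0, 0, 0, 0, 0, 0, 0, -1/2]] (rows listed top to bottom)

image of 1: -1/2
image of x: -(1/2)x + 7/2
image of x^2: -(1/2)x^2 + 7x + 1/2
image of x^3: -(1/2)x^3 + (21/2)x^2 + (3/2)x + 7/2
image of x^4: -(1/2)x^4 + 14x^3 + 3x^2 + 14x + 1/2
image of x^5: -(1/2)x^5 + (35/2)x^4 + 5x^3 + 35x^2 + (5/2)x + 7/2
image of x^6: -(1/2)x^6 + 21x^5 + (15/2)x^4 + 70x^3 + (15/2)x^2 + 21x + 1/2
image of x^7: -(1/2)x^7 + (49/2)x^6 + (21/2)x^5 + (245/2)x^4 + (35/2)x^3 + (147/2)x^2 + (7/2)x + 7/2
image of x^8: -(1/2)x^8 + 28x^7 + 14x^6 + 196x^5 + 35x^4 + 196x^3 + 14x^2 + 28x + 1/2
each image's coordinates form column j of the matrix


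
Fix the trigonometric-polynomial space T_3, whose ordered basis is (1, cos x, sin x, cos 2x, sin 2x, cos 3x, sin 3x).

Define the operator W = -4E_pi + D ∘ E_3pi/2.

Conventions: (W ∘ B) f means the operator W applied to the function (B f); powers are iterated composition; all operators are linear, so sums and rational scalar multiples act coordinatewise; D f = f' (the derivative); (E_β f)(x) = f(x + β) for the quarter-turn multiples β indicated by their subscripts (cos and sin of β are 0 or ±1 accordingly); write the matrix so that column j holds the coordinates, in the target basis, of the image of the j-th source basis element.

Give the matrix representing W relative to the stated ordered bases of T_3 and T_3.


the matrix is [[-4, 0, 0, 0, 0, 0, 0]; [0, 5, 0, 0, 0, 0, 0]; [0, 0, 5, 0, 0, 0, 0]; [0, 0, 0, -4, -2, 0, 0]; [0, 0, 0, 2, -4, 0, 0]; [0, 0, 0, 0, 0, 1, 0]; [0, 0, 0, 0, 0, 0, 1]] (rows listed top to bottom)

image of 1: -4
image of cos x: 5cos x
image of sin x: 5sin x
image of cos 2x: -4cos 2x + 2sin 2x
image of sin 2x: -2cos 2x - 4sin 2x
image of cos 3x: cos 3x
image of sin 3x: sin 3x
each image's coordinates form column j of the matrix


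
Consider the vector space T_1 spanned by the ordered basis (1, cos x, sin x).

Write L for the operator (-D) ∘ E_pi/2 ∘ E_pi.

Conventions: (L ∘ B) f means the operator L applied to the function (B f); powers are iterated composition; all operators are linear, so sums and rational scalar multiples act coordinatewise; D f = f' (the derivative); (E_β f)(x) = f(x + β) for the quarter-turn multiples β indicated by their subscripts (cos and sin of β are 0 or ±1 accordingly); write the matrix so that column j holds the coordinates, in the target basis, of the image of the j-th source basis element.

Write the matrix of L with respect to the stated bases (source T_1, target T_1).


the matrix is [[0, 0, 0]; [0, -1, 0]; [0, 0, -1]] (rows listed top to bottom)

image of 1: 0
image of cos x: -cos x
image of sin x: -sin x
each image's coordinates form column j of the matrix


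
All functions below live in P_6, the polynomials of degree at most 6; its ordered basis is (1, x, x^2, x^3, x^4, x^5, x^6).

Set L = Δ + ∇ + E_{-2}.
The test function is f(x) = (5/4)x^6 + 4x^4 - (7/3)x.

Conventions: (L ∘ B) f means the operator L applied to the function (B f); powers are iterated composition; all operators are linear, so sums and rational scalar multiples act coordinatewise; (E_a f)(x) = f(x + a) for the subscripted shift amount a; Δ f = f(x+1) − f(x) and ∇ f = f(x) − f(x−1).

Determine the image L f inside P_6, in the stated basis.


the image equals g(x) = (5/4)x^6 + 79x^4 - 150x^3 + 396x^2 - (970/3)x + 144

Δ f = (15/2)x^5 + (75/4)x^4 + 41x^3 + (171/4)x^2 + (47/2)x + 35/12
∇ f = (15/2)x^5 - (75/4)x^4 + 41x^3 - (171/4)x^2 + (47/2)x - 91/12
E_{-2} f = (5/4)x^6 - 15x^5 + 79x^4 - 232x^3 + 396x^2 - (1111/3)x + 446/3
(Δ + ∇ + E_{-2}) f = (5/4)x^6 + 79x^4 - 150x^3 + 396x^2 - (970/3)x + 144


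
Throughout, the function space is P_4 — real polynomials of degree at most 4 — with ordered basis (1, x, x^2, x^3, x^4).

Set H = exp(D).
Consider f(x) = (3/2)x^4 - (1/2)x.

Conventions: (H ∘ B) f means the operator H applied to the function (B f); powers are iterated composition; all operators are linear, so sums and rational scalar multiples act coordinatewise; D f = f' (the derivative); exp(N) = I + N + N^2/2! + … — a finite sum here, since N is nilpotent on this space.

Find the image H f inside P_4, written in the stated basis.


order-1 term: 6x^3 - 1/2
order-2 term: 9x^2
order-3 term: 6x
order-4 term: 3/2
the series for exp(D) f terminates at order 4
exp(D) f = (3/2)x^4 + 6x^3 + 9x^2 + (11/2)x + 1

g(x) = (3/2)x^4 + 6x^3 + 9x^2 + (11/2)x + 1


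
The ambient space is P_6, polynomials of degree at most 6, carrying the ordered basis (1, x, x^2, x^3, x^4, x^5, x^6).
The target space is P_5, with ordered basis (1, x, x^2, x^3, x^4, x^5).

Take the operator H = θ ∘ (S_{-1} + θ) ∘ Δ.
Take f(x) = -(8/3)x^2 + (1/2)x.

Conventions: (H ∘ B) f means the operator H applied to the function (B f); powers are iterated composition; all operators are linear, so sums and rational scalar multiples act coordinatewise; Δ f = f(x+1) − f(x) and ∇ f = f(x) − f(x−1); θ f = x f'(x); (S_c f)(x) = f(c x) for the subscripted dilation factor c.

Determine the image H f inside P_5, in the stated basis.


the image equals g(x) = 0

Δ f = -(16/3)x - 13/6
S_{-1} Δ f = (16/3)x - 13/6
θ Δ f = -(16/3)x
(S_{-1} + θ) Δ f = -13/6
θ (S_{-1} + θ) Δ f = 0


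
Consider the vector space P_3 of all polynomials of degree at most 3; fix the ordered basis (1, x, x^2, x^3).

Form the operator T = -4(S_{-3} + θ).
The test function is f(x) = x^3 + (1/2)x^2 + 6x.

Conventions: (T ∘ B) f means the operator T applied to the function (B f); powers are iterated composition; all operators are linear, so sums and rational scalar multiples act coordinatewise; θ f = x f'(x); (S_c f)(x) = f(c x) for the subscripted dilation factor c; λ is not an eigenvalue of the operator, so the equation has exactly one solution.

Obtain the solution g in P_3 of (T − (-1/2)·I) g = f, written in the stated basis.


write g with unknown coordinates in the stated basis and equate coefficients in (T − (-1/2)·I) g = f
solving from the highest basis element down gives g = (2/193)x^3 - (1/87)x^2 + (12/17)x
check: T g = (192/193)x^3 + (44/87)x^2 + (96/17)x
so T g − (-1/2)·g = x^3 + (1/2)x^2 + 6x = f ✓

the image equals g(x) = (2/193)x^3 - (1/87)x^2 + (12/17)x


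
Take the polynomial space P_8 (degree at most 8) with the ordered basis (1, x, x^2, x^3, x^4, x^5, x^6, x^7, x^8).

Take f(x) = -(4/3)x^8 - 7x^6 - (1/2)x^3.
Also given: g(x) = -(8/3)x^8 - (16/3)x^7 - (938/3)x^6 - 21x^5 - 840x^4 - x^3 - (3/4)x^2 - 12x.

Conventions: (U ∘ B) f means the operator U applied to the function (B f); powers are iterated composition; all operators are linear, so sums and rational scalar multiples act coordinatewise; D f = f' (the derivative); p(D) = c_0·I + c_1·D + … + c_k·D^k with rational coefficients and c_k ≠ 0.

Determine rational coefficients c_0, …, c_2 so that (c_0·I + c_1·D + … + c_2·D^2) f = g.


c_0 = 2, c_1 = 1/2, c_2 = 4

D^0 f = -(4/3)x^8 - 7x^6 - (1/2)x^3
D^1 f = -(32/3)x^7 - 42x^5 - (3/2)x^2
D^2 f = -(224/3)x^6 - 210x^4 - 3x
matching coefficients of g against c_0 f + c_1 Df + … from the top degree down determines the c_i
solution: c_0 = 2, c_1 = 1/2, c_2 = 4


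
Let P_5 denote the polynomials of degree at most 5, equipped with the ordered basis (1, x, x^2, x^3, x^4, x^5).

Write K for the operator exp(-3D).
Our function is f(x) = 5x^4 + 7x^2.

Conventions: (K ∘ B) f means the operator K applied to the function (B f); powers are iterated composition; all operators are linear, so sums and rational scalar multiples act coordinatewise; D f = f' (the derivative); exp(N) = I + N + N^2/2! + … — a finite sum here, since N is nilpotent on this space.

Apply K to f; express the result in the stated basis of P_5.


order-1 term: -60x^3 - 42x
order-2 term: 270x^2 + 63
order-3 term: -540x
order-4 term: 405
the series for exp(-3D) f terminates at order 4
exp(-3D) f = 5x^4 - 60x^3 + 277x^2 - 582x + 468

g(x) = 5x^4 - 60x^3 + 277x^2 - 582x + 468


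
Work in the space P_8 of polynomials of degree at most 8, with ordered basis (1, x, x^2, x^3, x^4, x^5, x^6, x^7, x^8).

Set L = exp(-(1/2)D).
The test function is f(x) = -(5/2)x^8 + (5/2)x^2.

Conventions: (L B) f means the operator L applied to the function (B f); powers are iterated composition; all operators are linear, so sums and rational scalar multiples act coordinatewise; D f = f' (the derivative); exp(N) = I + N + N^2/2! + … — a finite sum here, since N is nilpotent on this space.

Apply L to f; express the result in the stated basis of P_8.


g(x) = -(5/2)x^8 + 10x^7 - (35/2)x^6 + (35/2)x^5 - (175/16)x^4 + (35/8)x^3 + (45/32)x^2 - (75/32)x + 315/512

order-1 term: 10x^7 - (5/2)x
order-2 term: -(35/2)x^6 + 5/8
order-3 term: (35/2)x^5
order-4 term: -(175/16)x^4
order-5 term: (35/8)x^3
order-6 term: -(35/32)x^2
order-7 term: (5/32)x
order-8 term: -5/512
the series for exp(-(1/2)D) f terminates at order 8
exp(-(1/2)D) f = -(5/2)x^8 + 10x^7 - (35/2)x^6 + (35/2)x^5 - (175/16)x^4 + (35/8)x^3 + (45/32)x^2 - (75/32)x + 315/512


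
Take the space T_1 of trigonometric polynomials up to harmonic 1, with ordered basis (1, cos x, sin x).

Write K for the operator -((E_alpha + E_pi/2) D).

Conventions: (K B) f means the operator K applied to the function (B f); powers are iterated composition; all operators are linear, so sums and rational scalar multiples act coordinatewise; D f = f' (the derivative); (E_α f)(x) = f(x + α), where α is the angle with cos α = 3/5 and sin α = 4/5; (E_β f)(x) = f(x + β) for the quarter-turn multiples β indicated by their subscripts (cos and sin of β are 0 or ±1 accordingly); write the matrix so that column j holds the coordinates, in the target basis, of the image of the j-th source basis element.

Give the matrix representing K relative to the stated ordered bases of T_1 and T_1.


the matrix is [[0, 0, 0]; [0, 9/5, -3/5]; [0, 3/5, 9/5]] (rows listed top to bottom)

image of 1: 0
image of cos x: (9/5)cos x + (3/5)sin x
image of sin x: -(3/5)cos x + (9/5)sin x
each image's coordinates form column j of the matrix


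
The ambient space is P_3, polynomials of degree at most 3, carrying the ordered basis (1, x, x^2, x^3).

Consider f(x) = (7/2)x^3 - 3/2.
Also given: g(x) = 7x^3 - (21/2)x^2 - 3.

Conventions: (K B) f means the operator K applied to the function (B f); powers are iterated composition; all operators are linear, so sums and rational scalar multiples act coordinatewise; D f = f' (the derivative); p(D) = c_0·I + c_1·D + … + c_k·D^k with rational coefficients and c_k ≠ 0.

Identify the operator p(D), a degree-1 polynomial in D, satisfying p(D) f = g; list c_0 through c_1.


p(D) = 2·I − D, i.e. c_0 = 2, c_1 = -1

D^0 f = (7/2)x^3 - 3/2
D^1 f = (21/2)x^2
matching coefficients of g against c_0 f + c_1 Df + … from the top degree down determines the c_i
solution: c_0 = 2, c_1 = -1


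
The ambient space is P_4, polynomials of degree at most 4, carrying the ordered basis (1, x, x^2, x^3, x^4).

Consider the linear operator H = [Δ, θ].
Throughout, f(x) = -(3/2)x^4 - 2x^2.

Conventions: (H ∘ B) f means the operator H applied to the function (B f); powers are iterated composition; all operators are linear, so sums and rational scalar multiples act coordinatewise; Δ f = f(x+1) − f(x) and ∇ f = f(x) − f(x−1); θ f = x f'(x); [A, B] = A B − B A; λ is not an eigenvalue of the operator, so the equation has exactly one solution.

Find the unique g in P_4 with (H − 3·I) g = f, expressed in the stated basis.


write g with unknown coordinates in the stated basis and equate coefficients in (H − 3·I) g = f
solving from the highest basis element down gives g = (1/2)x^4 + (2/3)x^3 + (10/3)x^2 + (50/9)x + 146/27
check: H g = 2x^3 + 8x^2 + (50/3)x + 146/9
so H g − 3·g = -(3/2)x^4 - 2x^2 = f ✓

g(x) = (1/2)x^4 + (2/3)x^3 + (10/3)x^2 + (50/9)x + 146/27


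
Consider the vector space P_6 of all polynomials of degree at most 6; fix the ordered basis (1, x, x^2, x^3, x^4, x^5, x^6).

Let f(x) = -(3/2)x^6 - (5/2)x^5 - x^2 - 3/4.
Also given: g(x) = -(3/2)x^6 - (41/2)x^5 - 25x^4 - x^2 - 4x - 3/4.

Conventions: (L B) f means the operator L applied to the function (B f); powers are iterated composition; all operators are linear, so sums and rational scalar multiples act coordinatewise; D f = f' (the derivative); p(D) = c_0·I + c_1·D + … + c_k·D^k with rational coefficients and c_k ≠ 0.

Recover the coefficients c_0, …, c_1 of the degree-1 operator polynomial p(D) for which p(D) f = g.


p(D) = I + 2·D, i.e. c_0 = 1, c_1 = 2

D^0 f = -(3/2)x^6 - (5/2)x^5 - x^2 - 3/4
D^1 f = -9x^5 - (25/2)x^4 - 2x
matching coefficients of g against c_0 f + c_1 Df + … from the top degree down determines the c_i
solution: c_0 = 1, c_1 = 2


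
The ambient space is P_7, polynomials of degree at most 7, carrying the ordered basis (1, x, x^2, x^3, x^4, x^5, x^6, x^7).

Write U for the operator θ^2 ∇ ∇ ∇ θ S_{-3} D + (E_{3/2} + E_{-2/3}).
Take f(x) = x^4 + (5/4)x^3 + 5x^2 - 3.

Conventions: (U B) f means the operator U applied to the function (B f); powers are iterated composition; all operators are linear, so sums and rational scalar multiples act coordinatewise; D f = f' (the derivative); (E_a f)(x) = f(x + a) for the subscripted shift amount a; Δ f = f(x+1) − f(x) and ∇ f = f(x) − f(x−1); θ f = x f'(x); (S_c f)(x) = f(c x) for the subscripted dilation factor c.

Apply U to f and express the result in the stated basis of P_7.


D f = 4x^3 + (15/4)x^2 + 10x
S_{-3} D f = -108x^3 + (135/4)x^2 - 30x
θ S_{-3} D f = -324x^3 + (135/2)x^2 - 30x
∇ (θ S_{-3} D) f = -972x^2 + 1107x - 843/2
∇ ∇ (θ S_{-3} D) f = -1944x + 2079
∇ ∇ ∇ (θ S_{-3} D) f = -1944
θ (∇ ∇ ∇) (θ S_{-3} D) f = 0
θ θ (∇ ∇ ∇) (θ S_{-3} D) f = 0
E_{3/2} f = x^4 + (29/4)x^3 + (193/8)x^2 + (591/16)x + 561/32
E_{-2/3} f = x^4 - (17/12)x^3 + (31/6)x^2 - (167/27)x - 77/81
(E_{3/2} + E_{-2/3}) f = 2x^4 + (35/6)x^3 + (703/24)x^2 + (13285/432)x + 42977/2592
(θ^2 ∇ ∇ ∇ θ S_{-3} D + (E_{3/2} + E_{-2/3})) f = 2x^4 + (35/6)x^3 + (703/24)x^2 + (13285/432)x + 42977/2592

g(x) = 2x^4 + (35/6)x^3 + (703/24)x^2 + (13285/432)x + 42977/2592


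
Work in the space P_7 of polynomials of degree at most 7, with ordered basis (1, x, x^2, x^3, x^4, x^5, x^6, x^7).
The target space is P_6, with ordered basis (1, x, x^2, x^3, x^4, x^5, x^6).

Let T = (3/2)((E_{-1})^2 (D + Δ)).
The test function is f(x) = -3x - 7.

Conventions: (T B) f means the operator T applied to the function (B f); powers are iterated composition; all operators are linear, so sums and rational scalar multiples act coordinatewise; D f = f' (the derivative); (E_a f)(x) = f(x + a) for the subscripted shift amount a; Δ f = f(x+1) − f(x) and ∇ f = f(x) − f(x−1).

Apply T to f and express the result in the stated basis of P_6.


g(x) = -9

D f = -3
Δ f = -3
(D + Δ) f = -6
E_{-1} (D + Δ) f = -6
E_{-1} E_{-1} (D + Δ) f = -6
((3/2)((E_{-1})^2 (D + Δ))) f = -9


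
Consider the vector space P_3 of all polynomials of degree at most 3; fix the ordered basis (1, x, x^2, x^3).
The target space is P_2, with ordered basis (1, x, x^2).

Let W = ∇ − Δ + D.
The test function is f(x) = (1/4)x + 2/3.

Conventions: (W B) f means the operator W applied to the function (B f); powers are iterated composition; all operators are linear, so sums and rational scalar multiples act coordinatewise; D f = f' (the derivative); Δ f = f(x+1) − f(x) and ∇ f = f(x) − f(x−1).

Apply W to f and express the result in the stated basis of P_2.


the result is g(x) = 1/4

∇ f = 1/4
Δ f = 1/4
(-Δ) f = -1/4
D f = 1/4
(∇ − Δ + D) f = 1/4


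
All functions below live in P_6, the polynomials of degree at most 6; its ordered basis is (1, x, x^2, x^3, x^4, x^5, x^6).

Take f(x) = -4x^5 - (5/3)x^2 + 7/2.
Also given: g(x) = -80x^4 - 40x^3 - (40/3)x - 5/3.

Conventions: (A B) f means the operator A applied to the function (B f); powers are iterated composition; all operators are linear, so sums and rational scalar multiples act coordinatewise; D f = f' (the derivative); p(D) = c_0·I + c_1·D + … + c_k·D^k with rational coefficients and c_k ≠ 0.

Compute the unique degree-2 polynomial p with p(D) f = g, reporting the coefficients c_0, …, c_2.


D^0 f = -4x^5 - (5/3)x^2 + 7/2
D^1 f = -20x^4 - (10/3)x
D^2 f = -80x^3 - 10/3
matching coefficients of g against c_0 f + c_1 Df + … from the top degree down determines the c_i
solution: c_0 = 0, c_1 = 4, c_2 = 1/2

p(D) = 4·D + (1/2)·D^2, i.e. c_0 = 0, c_1 = 4, c_2 = 1/2


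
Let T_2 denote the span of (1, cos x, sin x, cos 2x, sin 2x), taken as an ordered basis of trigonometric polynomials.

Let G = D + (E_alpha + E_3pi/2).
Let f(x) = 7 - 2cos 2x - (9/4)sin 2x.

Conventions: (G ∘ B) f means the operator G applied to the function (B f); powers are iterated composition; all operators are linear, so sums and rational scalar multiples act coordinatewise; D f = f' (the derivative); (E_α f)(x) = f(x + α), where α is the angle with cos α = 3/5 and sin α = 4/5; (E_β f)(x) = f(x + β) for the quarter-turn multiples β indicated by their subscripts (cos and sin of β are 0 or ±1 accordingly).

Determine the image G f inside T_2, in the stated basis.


D f = -(9/2)cos 2x + 4sin 2x
E_alpha f = 7 - (8/5)cos 2x + (51/20)sin 2x
E_3pi/2 f = 7 + 2cos 2x + (9/4)sin 2x
(E_alpha + E_3pi/2) f = 14 + (2/5)cos 2x + (24/5)sin 2x
(D + (E_alpha + E_3pi/2)) f = 14 - (41/10)cos 2x + (44/5)sin 2x

the result is g(x) = 14 - (41/10)cos 2x + (44/5)sin 2x


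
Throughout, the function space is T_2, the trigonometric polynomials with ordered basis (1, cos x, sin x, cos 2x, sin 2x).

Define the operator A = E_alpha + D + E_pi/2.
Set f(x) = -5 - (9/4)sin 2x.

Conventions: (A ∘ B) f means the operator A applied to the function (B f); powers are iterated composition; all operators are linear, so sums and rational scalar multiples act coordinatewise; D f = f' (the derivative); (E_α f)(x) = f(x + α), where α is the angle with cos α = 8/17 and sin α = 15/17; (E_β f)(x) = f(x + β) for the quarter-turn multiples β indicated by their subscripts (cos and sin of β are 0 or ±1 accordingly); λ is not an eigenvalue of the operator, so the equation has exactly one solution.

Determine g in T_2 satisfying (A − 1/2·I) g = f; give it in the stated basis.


the result is g(x) = -10/3 + (7362/14153)cos 2x + (10701/28306)sin 2x

write g with unknown coordinates in the stated basis and equate coefficients in (A − 1/2·I) g = f
solving from the highest basis element down gives g = -10/3 + (7362/14153)cos 2x + (10701/28306)sin 2x
check: A g = -20/3 + (3681/14153)cos 2x - (29169/14153)sin 2x
so A g − 1/2·g = -5 - (9/4)sin 2x = f ✓


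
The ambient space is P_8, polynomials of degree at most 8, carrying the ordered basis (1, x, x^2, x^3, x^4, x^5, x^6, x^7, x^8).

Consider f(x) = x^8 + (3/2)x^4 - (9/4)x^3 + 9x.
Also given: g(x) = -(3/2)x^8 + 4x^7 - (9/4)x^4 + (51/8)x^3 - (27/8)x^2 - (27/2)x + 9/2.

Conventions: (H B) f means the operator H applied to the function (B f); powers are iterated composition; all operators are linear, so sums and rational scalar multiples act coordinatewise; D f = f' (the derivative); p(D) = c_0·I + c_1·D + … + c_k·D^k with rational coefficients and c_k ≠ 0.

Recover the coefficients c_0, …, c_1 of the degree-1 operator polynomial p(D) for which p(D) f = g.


c_0 = -3/2, c_1 = 1/2

D^0 f = x^8 + (3/2)x^4 - (9/4)x^3 + 9x
D^1 f = 8x^7 + 6x^3 - (27/4)x^2 + 9
matching coefficients of g against c_0 f + c_1 Df + … from the top degree down determines the c_i
solution: c_0 = -3/2, c_1 = 1/2


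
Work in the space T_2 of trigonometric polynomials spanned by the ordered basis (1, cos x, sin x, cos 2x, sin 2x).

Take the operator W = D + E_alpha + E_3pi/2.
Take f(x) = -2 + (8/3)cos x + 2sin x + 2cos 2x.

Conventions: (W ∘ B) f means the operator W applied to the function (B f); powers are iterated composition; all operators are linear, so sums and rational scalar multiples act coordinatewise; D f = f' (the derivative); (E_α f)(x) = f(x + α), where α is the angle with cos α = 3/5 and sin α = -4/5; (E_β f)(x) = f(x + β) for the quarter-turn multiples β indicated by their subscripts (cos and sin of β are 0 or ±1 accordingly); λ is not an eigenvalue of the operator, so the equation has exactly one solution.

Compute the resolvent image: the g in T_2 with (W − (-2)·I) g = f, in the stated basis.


g(x) = -1/2 + (128/111)cos x + (46/111)sin x + (9/10)cos 2x + (13/10)sin 2x

write g with unknown coordinates in the stated basis and equate coefficients in (W − (-2)·I) g = f
solving from the highest basis element down gives g = -1/2 + (128/111)cos x + (46/111)sin x + (9/10)cos 2x + (13/10)sin 2x
check: W g = -1 + (40/111)cos x + (130/111)sin x + (1/5)cos 2x - (13/5)sin 2x
so W g − (-2)·g = -2 + (8/3)cos x + 2sin x + 2cos 2x = f ✓
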